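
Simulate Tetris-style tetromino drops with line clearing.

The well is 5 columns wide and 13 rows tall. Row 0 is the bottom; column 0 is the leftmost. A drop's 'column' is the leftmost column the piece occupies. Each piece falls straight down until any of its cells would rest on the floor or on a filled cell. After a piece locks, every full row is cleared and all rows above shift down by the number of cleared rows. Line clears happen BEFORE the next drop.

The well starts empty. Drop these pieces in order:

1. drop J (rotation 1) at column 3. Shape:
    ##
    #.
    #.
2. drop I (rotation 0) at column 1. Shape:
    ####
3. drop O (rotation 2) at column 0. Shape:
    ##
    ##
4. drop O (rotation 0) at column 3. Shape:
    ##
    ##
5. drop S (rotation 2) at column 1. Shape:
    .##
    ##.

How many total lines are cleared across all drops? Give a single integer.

Drop 1: J rot1 at col 3 lands with bottom-row=0; cleared 0 line(s) (total 0); column heights now [0 0 0 3 3], max=3
Drop 2: I rot0 at col 1 lands with bottom-row=3; cleared 0 line(s) (total 0); column heights now [0 4 4 4 4], max=4
Drop 3: O rot2 at col 0 lands with bottom-row=4; cleared 0 line(s) (total 0); column heights now [6 6 4 4 4], max=6
Drop 4: O rot0 at col 3 lands with bottom-row=4; cleared 0 line(s) (total 0); column heights now [6 6 4 6 6], max=6
Drop 5: S rot2 at col 1 lands with bottom-row=6; cleared 0 line(s) (total 0); column heights now [6 7 8 8 6], max=8

Answer: 0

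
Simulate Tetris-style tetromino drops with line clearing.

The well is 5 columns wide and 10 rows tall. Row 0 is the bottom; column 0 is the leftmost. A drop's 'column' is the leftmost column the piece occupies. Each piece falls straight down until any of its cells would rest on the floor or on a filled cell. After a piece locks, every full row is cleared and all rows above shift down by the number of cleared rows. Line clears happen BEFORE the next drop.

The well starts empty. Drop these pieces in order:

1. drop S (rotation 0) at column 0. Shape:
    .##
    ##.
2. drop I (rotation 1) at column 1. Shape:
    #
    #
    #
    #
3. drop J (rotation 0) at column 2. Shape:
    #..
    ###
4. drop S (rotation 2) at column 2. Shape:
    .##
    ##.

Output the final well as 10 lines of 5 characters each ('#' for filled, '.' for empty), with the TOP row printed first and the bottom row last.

Answer: .....
.....
.....
.....
.#.##
.###.
.##..
.####
.##..
##...

Derivation:
Drop 1: S rot0 at col 0 lands with bottom-row=0; cleared 0 line(s) (total 0); column heights now [1 2 2 0 0], max=2
Drop 2: I rot1 at col 1 lands with bottom-row=2; cleared 0 line(s) (total 0); column heights now [1 6 2 0 0], max=6
Drop 3: J rot0 at col 2 lands with bottom-row=2; cleared 0 line(s) (total 0); column heights now [1 6 4 3 3], max=6
Drop 4: S rot2 at col 2 lands with bottom-row=4; cleared 0 line(s) (total 0); column heights now [1 6 5 6 6], max=6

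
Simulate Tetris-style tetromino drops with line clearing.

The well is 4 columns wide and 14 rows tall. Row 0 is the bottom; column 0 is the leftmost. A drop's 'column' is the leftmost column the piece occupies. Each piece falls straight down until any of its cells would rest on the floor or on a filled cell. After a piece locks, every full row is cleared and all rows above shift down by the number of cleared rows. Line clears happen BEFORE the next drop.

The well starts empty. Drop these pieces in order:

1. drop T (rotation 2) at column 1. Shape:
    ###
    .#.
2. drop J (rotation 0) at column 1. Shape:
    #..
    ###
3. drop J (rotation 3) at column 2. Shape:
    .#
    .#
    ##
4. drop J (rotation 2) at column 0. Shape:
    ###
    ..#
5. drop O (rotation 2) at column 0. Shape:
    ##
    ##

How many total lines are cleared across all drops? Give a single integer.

Drop 1: T rot2 at col 1 lands with bottom-row=0; cleared 0 line(s) (total 0); column heights now [0 2 2 2], max=2
Drop 2: J rot0 at col 1 lands with bottom-row=2; cleared 0 line(s) (total 0); column heights now [0 4 3 3], max=4
Drop 3: J rot3 at col 2 lands with bottom-row=3; cleared 0 line(s) (total 0); column heights now [0 4 4 6], max=6
Drop 4: J rot2 at col 0 lands with bottom-row=4; cleared 1 line(s) (total 1); column heights now [0 4 5 5], max=5
Drop 5: O rot2 at col 0 lands with bottom-row=4; cleared 1 line(s) (total 2); column heights now [5 5 4 4], max=5

Answer: 2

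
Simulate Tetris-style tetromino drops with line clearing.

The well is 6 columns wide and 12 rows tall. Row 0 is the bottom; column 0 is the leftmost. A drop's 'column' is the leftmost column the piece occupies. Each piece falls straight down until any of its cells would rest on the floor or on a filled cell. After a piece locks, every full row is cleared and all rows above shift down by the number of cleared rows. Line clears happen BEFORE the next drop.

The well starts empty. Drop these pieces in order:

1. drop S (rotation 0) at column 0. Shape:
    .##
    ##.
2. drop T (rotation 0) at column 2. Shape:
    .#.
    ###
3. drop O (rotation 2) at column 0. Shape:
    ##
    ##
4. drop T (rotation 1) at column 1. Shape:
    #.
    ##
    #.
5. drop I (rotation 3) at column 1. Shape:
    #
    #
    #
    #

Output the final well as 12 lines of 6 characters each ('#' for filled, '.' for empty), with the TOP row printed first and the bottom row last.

Answer: ......
.#....
.#....
.#....
.#....
.#....
.##...
.#....
##.#..
#####.
.##...
##....

Derivation:
Drop 1: S rot0 at col 0 lands with bottom-row=0; cleared 0 line(s) (total 0); column heights now [1 2 2 0 0 0], max=2
Drop 2: T rot0 at col 2 lands with bottom-row=2; cleared 0 line(s) (total 0); column heights now [1 2 3 4 3 0], max=4
Drop 3: O rot2 at col 0 lands with bottom-row=2; cleared 0 line(s) (total 0); column heights now [4 4 3 4 3 0], max=4
Drop 4: T rot1 at col 1 lands with bottom-row=4; cleared 0 line(s) (total 0); column heights now [4 7 6 4 3 0], max=7
Drop 5: I rot3 at col 1 lands with bottom-row=7; cleared 0 line(s) (total 0); column heights now [4 11 6 4 3 0], max=11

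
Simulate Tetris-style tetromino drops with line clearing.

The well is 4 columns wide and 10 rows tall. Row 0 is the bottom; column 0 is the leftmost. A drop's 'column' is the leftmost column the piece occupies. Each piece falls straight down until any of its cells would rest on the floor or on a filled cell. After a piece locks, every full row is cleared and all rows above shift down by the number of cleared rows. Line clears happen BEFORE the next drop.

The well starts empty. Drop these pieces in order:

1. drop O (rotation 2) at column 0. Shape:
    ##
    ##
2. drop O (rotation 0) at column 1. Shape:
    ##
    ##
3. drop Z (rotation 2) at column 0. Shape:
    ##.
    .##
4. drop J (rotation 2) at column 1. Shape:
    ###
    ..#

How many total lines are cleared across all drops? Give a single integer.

Answer: 0

Derivation:
Drop 1: O rot2 at col 0 lands with bottom-row=0; cleared 0 line(s) (total 0); column heights now [2 2 0 0], max=2
Drop 2: O rot0 at col 1 lands with bottom-row=2; cleared 0 line(s) (total 0); column heights now [2 4 4 0], max=4
Drop 3: Z rot2 at col 0 lands with bottom-row=4; cleared 0 line(s) (total 0); column heights now [6 6 5 0], max=6
Drop 4: J rot2 at col 1 lands with bottom-row=5; cleared 0 line(s) (total 0); column heights now [6 7 7 7], max=7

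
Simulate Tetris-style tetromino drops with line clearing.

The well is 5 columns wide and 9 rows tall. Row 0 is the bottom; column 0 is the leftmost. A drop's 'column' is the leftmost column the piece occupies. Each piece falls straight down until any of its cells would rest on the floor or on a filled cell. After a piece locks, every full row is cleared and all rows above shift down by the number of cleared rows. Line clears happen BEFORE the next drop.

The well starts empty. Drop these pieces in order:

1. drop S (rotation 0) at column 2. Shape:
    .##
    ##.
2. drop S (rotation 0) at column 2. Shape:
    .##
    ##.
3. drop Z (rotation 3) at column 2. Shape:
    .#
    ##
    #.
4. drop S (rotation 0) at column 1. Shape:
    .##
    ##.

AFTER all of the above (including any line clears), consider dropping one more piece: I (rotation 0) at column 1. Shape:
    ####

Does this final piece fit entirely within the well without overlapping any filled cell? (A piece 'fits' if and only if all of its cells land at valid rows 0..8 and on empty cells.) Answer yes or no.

Answer: yes

Derivation:
Drop 1: S rot0 at col 2 lands with bottom-row=0; cleared 0 line(s) (total 0); column heights now [0 0 1 2 2], max=2
Drop 2: S rot0 at col 2 lands with bottom-row=2; cleared 0 line(s) (total 0); column heights now [0 0 3 4 4], max=4
Drop 3: Z rot3 at col 2 lands with bottom-row=3; cleared 0 line(s) (total 0); column heights now [0 0 5 6 4], max=6
Drop 4: S rot0 at col 1 lands with bottom-row=5; cleared 0 line(s) (total 0); column heights now [0 6 7 7 4], max=7
Test piece I rot0 at col 1 (width 4): heights before test = [0 6 7 7 4]; fits = True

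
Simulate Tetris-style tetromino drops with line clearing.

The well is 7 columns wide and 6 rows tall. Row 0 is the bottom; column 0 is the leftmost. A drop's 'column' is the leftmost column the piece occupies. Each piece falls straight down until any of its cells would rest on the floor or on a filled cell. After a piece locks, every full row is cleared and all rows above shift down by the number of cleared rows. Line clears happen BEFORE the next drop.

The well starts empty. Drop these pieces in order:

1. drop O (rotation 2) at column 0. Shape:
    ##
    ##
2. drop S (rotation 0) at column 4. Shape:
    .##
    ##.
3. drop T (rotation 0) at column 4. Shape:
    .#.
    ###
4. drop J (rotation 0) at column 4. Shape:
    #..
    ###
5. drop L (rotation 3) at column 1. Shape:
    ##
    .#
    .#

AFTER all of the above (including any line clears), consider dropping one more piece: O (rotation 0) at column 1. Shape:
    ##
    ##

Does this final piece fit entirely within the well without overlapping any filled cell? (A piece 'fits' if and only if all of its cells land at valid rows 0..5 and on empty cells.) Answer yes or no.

Answer: yes

Derivation:
Drop 1: O rot2 at col 0 lands with bottom-row=0; cleared 0 line(s) (total 0); column heights now [2 2 0 0 0 0 0], max=2
Drop 2: S rot0 at col 4 lands with bottom-row=0; cleared 0 line(s) (total 0); column heights now [2 2 0 0 1 2 2], max=2
Drop 3: T rot0 at col 4 lands with bottom-row=2; cleared 0 line(s) (total 0); column heights now [2 2 0 0 3 4 3], max=4
Drop 4: J rot0 at col 4 lands with bottom-row=4; cleared 0 line(s) (total 0); column heights now [2 2 0 0 6 5 5], max=6
Drop 5: L rot3 at col 1 lands with bottom-row=0; cleared 0 line(s) (total 0); column heights now [2 3 3 0 6 5 5], max=6
Test piece O rot0 at col 1 (width 2): heights before test = [2 3 3 0 6 5 5]; fits = True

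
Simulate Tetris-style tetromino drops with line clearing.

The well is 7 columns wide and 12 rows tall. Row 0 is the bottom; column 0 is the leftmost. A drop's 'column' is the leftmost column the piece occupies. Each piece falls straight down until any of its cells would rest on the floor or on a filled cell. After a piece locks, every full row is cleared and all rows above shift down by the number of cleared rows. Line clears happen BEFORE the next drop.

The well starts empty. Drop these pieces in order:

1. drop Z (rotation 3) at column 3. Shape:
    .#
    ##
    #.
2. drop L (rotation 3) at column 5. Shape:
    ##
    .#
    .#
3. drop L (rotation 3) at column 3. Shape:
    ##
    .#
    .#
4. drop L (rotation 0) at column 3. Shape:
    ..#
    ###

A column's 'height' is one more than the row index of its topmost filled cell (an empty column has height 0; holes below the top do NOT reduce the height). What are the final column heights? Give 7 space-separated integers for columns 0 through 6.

Drop 1: Z rot3 at col 3 lands with bottom-row=0; cleared 0 line(s) (total 0); column heights now [0 0 0 2 3 0 0], max=3
Drop 2: L rot3 at col 5 lands with bottom-row=0; cleared 0 line(s) (total 0); column heights now [0 0 0 2 3 3 3], max=3
Drop 3: L rot3 at col 3 lands with bottom-row=3; cleared 0 line(s) (total 0); column heights now [0 0 0 6 6 3 3], max=6
Drop 4: L rot0 at col 3 lands with bottom-row=6; cleared 0 line(s) (total 0); column heights now [0 0 0 7 7 8 3], max=8

Answer: 0 0 0 7 7 8 3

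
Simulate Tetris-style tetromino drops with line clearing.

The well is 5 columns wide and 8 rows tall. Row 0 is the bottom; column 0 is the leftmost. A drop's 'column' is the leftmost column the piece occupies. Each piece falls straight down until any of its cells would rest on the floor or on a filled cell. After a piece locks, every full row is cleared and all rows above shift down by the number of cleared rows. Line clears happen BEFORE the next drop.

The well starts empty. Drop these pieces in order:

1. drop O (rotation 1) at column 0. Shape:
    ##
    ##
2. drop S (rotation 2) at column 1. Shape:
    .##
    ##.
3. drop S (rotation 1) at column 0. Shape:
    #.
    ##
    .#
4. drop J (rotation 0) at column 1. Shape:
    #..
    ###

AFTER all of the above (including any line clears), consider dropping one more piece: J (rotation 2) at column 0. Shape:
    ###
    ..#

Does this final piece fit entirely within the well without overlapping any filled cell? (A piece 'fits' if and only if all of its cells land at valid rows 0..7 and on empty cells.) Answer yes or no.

Drop 1: O rot1 at col 0 lands with bottom-row=0; cleared 0 line(s) (total 0); column heights now [2 2 0 0 0], max=2
Drop 2: S rot2 at col 1 lands with bottom-row=2; cleared 0 line(s) (total 0); column heights now [2 3 4 4 0], max=4
Drop 3: S rot1 at col 0 lands with bottom-row=3; cleared 0 line(s) (total 0); column heights now [6 5 4 4 0], max=6
Drop 4: J rot0 at col 1 lands with bottom-row=5; cleared 0 line(s) (total 0); column heights now [6 7 6 6 0], max=7
Test piece J rot2 at col 0 (width 3): heights before test = [6 7 6 6 0]; fits = True

Answer: yes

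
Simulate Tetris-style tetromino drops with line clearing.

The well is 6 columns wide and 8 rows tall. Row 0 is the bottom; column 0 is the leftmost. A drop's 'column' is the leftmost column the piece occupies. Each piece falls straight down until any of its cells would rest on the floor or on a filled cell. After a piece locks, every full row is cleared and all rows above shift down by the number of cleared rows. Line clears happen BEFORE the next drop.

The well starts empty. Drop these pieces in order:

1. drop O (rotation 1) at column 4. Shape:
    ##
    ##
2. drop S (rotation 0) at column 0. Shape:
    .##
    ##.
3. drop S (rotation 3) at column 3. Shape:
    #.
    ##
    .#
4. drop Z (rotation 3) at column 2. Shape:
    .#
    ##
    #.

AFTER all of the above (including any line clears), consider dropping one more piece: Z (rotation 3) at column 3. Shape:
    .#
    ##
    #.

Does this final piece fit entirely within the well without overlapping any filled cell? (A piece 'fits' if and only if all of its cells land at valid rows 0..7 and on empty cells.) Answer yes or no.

Answer: no

Derivation:
Drop 1: O rot1 at col 4 lands with bottom-row=0; cleared 0 line(s) (total 0); column heights now [0 0 0 0 2 2], max=2
Drop 2: S rot0 at col 0 lands with bottom-row=0; cleared 0 line(s) (total 0); column heights now [1 2 2 0 2 2], max=2
Drop 3: S rot3 at col 3 lands with bottom-row=2; cleared 0 line(s) (total 0); column heights now [1 2 2 5 4 2], max=5
Drop 4: Z rot3 at col 2 lands with bottom-row=4; cleared 0 line(s) (total 0); column heights now [1 2 6 7 4 2], max=7
Test piece Z rot3 at col 3 (width 2): heights before test = [1 2 6 7 4 2]; fits = False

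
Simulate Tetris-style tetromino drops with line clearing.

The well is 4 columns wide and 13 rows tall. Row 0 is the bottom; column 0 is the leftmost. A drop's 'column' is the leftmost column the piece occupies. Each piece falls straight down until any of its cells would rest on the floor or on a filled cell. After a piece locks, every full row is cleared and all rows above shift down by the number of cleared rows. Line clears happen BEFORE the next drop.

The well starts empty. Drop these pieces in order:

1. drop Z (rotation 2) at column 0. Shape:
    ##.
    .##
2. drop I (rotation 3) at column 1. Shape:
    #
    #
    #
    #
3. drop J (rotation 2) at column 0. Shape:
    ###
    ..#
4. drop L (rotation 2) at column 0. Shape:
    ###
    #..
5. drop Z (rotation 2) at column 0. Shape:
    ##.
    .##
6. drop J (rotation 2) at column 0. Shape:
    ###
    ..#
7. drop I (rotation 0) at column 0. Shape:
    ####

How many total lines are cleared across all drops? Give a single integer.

Answer: 1

Derivation:
Drop 1: Z rot2 at col 0 lands with bottom-row=0; cleared 0 line(s) (total 0); column heights now [2 2 1 0], max=2
Drop 2: I rot3 at col 1 lands with bottom-row=2; cleared 0 line(s) (total 0); column heights now [2 6 1 0], max=6
Drop 3: J rot2 at col 0 lands with bottom-row=5; cleared 0 line(s) (total 0); column heights now [7 7 7 0], max=7
Drop 4: L rot2 at col 0 lands with bottom-row=7; cleared 0 line(s) (total 0); column heights now [9 9 9 0], max=9
Drop 5: Z rot2 at col 0 lands with bottom-row=9; cleared 0 line(s) (total 0); column heights now [11 11 10 0], max=11
Drop 6: J rot2 at col 0 lands with bottom-row=10; cleared 0 line(s) (total 0); column heights now [12 12 12 0], max=12
Drop 7: I rot0 at col 0 lands with bottom-row=12; cleared 1 line(s) (total 1); column heights now [12 12 12 0], max=12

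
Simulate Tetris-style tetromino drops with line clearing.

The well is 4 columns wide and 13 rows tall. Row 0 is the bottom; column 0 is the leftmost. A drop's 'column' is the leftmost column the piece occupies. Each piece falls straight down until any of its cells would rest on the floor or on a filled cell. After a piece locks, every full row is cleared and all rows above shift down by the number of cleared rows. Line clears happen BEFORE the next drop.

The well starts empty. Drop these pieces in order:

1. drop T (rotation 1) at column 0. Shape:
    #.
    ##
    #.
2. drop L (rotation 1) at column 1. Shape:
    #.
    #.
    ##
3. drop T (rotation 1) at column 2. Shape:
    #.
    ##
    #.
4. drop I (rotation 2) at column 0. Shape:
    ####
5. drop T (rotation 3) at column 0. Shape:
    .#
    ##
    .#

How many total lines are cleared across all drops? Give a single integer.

Drop 1: T rot1 at col 0 lands with bottom-row=0; cleared 0 line(s) (total 0); column heights now [3 2 0 0], max=3
Drop 2: L rot1 at col 1 lands with bottom-row=2; cleared 0 line(s) (total 0); column heights now [3 5 3 0], max=5
Drop 3: T rot1 at col 2 lands with bottom-row=3; cleared 0 line(s) (total 0); column heights now [3 5 6 5], max=6
Drop 4: I rot2 at col 0 lands with bottom-row=6; cleared 1 line(s) (total 1); column heights now [3 5 6 5], max=6
Drop 5: T rot3 at col 0 lands with bottom-row=5; cleared 0 line(s) (total 1); column heights now [7 8 6 5], max=8

Answer: 1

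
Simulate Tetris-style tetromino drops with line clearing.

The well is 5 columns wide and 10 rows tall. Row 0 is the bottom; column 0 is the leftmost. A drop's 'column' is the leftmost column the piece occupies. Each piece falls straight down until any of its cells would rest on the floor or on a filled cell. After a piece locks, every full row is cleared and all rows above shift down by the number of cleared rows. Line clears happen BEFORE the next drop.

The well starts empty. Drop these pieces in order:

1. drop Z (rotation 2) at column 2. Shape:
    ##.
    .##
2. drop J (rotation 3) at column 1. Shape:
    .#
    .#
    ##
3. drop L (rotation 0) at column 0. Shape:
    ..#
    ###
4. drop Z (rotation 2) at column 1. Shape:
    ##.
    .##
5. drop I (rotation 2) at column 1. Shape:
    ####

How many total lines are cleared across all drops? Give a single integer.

Drop 1: Z rot2 at col 2 lands with bottom-row=0; cleared 0 line(s) (total 0); column heights now [0 0 2 2 1], max=2
Drop 2: J rot3 at col 1 lands with bottom-row=2; cleared 0 line(s) (total 0); column heights now [0 3 5 2 1], max=5
Drop 3: L rot0 at col 0 lands with bottom-row=5; cleared 0 line(s) (total 0); column heights now [6 6 7 2 1], max=7
Drop 4: Z rot2 at col 1 lands with bottom-row=7; cleared 0 line(s) (total 0); column heights now [6 9 9 8 1], max=9
Drop 5: I rot2 at col 1 lands with bottom-row=9; cleared 0 line(s) (total 0); column heights now [6 10 10 10 10], max=10

Answer: 0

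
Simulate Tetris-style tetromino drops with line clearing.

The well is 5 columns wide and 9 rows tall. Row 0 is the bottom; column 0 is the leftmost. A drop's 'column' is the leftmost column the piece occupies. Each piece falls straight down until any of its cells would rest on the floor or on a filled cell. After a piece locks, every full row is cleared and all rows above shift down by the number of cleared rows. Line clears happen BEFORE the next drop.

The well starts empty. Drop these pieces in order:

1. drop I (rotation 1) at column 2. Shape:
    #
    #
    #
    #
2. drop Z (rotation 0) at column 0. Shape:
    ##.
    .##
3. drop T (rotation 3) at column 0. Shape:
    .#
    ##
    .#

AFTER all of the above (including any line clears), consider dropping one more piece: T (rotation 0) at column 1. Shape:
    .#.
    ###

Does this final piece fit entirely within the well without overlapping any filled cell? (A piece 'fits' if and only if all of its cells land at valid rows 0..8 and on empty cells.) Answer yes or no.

Answer: no

Derivation:
Drop 1: I rot1 at col 2 lands with bottom-row=0; cleared 0 line(s) (total 0); column heights now [0 0 4 0 0], max=4
Drop 2: Z rot0 at col 0 lands with bottom-row=4; cleared 0 line(s) (total 0); column heights now [6 6 5 0 0], max=6
Drop 3: T rot3 at col 0 lands with bottom-row=6; cleared 0 line(s) (total 0); column heights now [8 9 5 0 0], max=9
Test piece T rot0 at col 1 (width 3): heights before test = [8 9 5 0 0]; fits = False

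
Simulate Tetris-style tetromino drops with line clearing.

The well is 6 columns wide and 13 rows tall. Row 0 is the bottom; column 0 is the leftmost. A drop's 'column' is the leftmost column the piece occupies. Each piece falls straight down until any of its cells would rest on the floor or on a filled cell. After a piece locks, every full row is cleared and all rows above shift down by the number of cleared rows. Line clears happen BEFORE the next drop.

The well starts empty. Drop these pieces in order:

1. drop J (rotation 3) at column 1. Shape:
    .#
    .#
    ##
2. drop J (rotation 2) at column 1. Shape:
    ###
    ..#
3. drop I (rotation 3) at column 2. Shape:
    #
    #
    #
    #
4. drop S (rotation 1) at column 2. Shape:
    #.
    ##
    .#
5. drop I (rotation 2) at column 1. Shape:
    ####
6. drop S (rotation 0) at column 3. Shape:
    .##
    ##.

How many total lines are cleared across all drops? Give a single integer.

Drop 1: J rot3 at col 1 lands with bottom-row=0; cleared 0 line(s) (total 0); column heights now [0 1 3 0 0 0], max=3
Drop 2: J rot2 at col 1 lands with bottom-row=2; cleared 0 line(s) (total 0); column heights now [0 4 4 4 0 0], max=4
Drop 3: I rot3 at col 2 lands with bottom-row=4; cleared 0 line(s) (total 0); column heights now [0 4 8 4 0 0], max=8
Drop 4: S rot1 at col 2 lands with bottom-row=7; cleared 0 line(s) (total 0); column heights now [0 4 10 9 0 0], max=10
Drop 5: I rot2 at col 1 lands with bottom-row=10; cleared 0 line(s) (total 0); column heights now [0 11 11 11 11 0], max=11
Drop 6: S rot0 at col 3 lands with bottom-row=11; cleared 0 line(s) (total 0); column heights now [0 11 11 12 13 13], max=13

Answer: 0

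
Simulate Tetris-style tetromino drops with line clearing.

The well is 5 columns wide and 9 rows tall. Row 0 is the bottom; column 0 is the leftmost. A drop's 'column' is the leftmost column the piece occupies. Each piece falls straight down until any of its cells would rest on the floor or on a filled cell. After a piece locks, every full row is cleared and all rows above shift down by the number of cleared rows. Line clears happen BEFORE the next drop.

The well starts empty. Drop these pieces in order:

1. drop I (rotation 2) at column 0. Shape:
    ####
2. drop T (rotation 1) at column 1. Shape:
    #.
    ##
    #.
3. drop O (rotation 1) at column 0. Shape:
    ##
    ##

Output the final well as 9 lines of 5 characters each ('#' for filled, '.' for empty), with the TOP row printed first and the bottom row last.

Answer: .....
.....
.....
##...
##...
.#...
.##..
.#...
####.

Derivation:
Drop 1: I rot2 at col 0 lands with bottom-row=0; cleared 0 line(s) (total 0); column heights now [1 1 1 1 0], max=1
Drop 2: T rot1 at col 1 lands with bottom-row=1; cleared 0 line(s) (total 0); column heights now [1 4 3 1 0], max=4
Drop 3: O rot1 at col 0 lands with bottom-row=4; cleared 0 line(s) (total 0); column heights now [6 6 3 1 0], max=6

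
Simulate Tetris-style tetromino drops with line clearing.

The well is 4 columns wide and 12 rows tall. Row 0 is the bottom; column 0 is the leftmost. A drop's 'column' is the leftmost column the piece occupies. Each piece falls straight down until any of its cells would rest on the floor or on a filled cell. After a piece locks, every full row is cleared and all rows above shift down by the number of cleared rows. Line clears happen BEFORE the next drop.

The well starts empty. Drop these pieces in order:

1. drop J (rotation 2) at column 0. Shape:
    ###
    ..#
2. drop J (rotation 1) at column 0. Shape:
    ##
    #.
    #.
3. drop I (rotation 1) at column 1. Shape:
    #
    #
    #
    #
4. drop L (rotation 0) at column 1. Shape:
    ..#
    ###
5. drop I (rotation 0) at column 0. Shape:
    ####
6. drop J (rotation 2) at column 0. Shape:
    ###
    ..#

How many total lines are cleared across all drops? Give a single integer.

Answer: 1

Derivation:
Drop 1: J rot2 at col 0 lands with bottom-row=0; cleared 0 line(s) (total 0); column heights now [2 2 2 0], max=2
Drop 2: J rot1 at col 0 lands with bottom-row=2; cleared 0 line(s) (total 0); column heights now [5 5 2 0], max=5
Drop 3: I rot1 at col 1 lands with bottom-row=5; cleared 0 line(s) (total 0); column heights now [5 9 2 0], max=9
Drop 4: L rot0 at col 1 lands with bottom-row=9; cleared 0 line(s) (total 0); column heights now [5 10 10 11], max=11
Drop 5: I rot0 at col 0 lands with bottom-row=11; cleared 1 line(s) (total 1); column heights now [5 10 10 11], max=11
Drop 6: J rot2 at col 0 lands with bottom-row=10; cleared 0 line(s) (total 1); column heights now [12 12 12 11], max=12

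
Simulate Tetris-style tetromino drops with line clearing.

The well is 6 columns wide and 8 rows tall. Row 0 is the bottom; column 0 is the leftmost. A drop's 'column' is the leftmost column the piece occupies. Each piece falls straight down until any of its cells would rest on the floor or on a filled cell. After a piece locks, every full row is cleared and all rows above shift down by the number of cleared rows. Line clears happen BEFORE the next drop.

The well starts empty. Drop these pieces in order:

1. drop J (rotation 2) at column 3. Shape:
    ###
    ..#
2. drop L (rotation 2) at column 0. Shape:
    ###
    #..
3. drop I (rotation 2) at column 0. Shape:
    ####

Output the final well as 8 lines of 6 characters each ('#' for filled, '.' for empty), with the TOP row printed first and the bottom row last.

Drop 1: J rot2 at col 3 lands with bottom-row=0; cleared 0 line(s) (total 0); column heights now [0 0 0 2 2 2], max=2
Drop 2: L rot2 at col 0 lands with bottom-row=0; cleared 1 line(s) (total 1); column heights now [1 0 0 0 0 1], max=1
Drop 3: I rot2 at col 0 lands with bottom-row=1; cleared 0 line(s) (total 1); column heights now [2 2 2 2 0 1], max=2

Answer: ......
......
......
......
......
......
####..
#....#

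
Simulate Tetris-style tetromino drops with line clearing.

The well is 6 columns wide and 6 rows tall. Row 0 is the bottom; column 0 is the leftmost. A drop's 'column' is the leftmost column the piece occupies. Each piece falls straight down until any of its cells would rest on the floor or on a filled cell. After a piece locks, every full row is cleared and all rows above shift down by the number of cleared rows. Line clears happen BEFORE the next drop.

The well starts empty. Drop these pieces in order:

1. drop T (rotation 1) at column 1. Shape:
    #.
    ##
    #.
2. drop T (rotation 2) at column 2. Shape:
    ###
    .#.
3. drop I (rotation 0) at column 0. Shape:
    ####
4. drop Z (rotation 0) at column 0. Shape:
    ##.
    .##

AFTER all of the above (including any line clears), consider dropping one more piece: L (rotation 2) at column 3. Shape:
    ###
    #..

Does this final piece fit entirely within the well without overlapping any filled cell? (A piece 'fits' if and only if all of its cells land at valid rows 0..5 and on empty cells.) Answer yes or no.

Drop 1: T rot1 at col 1 lands with bottom-row=0; cleared 0 line(s) (total 0); column heights now [0 3 2 0 0 0], max=3
Drop 2: T rot2 at col 2 lands with bottom-row=1; cleared 0 line(s) (total 0); column heights now [0 3 3 3 3 0], max=3
Drop 3: I rot0 at col 0 lands with bottom-row=3; cleared 0 line(s) (total 0); column heights now [4 4 4 4 3 0], max=4
Drop 4: Z rot0 at col 0 lands with bottom-row=4; cleared 0 line(s) (total 0); column heights now [6 6 5 4 3 0], max=6
Test piece L rot2 at col 3 (width 3): heights before test = [6 6 5 4 3 0]; fits = True

Answer: yes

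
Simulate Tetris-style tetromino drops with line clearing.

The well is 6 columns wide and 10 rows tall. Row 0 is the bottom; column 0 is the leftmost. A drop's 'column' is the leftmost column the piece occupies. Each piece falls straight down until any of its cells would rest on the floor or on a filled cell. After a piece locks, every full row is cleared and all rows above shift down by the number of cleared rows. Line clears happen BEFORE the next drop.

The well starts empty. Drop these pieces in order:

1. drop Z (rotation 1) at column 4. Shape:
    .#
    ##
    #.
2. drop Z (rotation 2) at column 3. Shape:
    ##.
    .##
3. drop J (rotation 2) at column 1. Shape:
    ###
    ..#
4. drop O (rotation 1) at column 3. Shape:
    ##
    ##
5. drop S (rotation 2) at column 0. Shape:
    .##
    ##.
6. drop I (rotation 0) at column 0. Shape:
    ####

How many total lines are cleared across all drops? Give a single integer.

Drop 1: Z rot1 at col 4 lands with bottom-row=0; cleared 0 line(s) (total 0); column heights now [0 0 0 0 2 3], max=3
Drop 2: Z rot2 at col 3 lands with bottom-row=3; cleared 0 line(s) (total 0); column heights now [0 0 0 5 5 4], max=5
Drop 3: J rot2 at col 1 lands with bottom-row=5; cleared 0 line(s) (total 0); column heights now [0 7 7 7 5 4], max=7
Drop 4: O rot1 at col 3 lands with bottom-row=7; cleared 0 line(s) (total 0); column heights now [0 7 7 9 9 4], max=9
Drop 5: S rot2 at col 0 lands with bottom-row=7; cleared 0 line(s) (total 0); column heights now [8 9 9 9 9 4], max=9
Drop 6: I rot0 at col 0 lands with bottom-row=9; cleared 0 line(s) (total 0); column heights now [10 10 10 10 9 4], max=10

Answer: 0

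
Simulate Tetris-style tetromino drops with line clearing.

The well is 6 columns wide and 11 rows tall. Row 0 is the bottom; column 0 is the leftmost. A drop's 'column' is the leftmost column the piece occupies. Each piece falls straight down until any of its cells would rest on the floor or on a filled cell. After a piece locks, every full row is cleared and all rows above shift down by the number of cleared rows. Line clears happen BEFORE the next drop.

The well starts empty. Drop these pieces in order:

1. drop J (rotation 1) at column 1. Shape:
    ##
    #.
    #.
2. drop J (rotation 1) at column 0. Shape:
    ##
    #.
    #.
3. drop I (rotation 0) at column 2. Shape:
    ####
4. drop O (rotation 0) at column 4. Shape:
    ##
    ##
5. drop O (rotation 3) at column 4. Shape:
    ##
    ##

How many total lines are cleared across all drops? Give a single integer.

Drop 1: J rot1 at col 1 lands with bottom-row=0; cleared 0 line(s) (total 0); column heights now [0 3 3 0 0 0], max=3
Drop 2: J rot1 at col 0 lands with bottom-row=1; cleared 0 line(s) (total 0); column heights now [4 4 3 0 0 0], max=4
Drop 3: I rot0 at col 2 lands with bottom-row=3; cleared 1 line(s) (total 1); column heights now [3 3 3 0 0 0], max=3
Drop 4: O rot0 at col 4 lands with bottom-row=0; cleared 0 line(s) (total 1); column heights now [3 3 3 0 2 2], max=3
Drop 5: O rot3 at col 4 lands with bottom-row=2; cleared 0 line(s) (total 1); column heights now [3 3 3 0 4 4], max=4

Answer: 1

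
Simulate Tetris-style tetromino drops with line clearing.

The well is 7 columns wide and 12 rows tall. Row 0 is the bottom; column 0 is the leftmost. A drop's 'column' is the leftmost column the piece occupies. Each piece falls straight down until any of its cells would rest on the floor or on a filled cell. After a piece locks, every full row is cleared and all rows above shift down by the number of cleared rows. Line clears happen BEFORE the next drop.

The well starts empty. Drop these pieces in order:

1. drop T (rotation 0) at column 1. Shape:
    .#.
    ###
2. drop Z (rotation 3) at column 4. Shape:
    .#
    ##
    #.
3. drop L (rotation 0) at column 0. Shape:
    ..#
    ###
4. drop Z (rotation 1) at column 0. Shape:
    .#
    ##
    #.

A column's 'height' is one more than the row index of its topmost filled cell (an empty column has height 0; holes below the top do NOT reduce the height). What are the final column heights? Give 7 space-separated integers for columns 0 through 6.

Answer: 5 6 4 1 2 3 0

Derivation:
Drop 1: T rot0 at col 1 lands with bottom-row=0; cleared 0 line(s) (total 0); column heights now [0 1 2 1 0 0 0], max=2
Drop 2: Z rot3 at col 4 lands with bottom-row=0; cleared 0 line(s) (total 0); column heights now [0 1 2 1 2 3 0], max=3
Drop 3: L rot0 at col 0 lands with bottom-row=2; cleared 0 line(s) (total 0); column heights now [3 3 4 1 2 3 0], max=4
Drop 4: Z rot1 at col 0 lands with bottom-row=3; cleared 0 line(s) (total 0); column heights now [5 6 4 1 2 3 0], max=6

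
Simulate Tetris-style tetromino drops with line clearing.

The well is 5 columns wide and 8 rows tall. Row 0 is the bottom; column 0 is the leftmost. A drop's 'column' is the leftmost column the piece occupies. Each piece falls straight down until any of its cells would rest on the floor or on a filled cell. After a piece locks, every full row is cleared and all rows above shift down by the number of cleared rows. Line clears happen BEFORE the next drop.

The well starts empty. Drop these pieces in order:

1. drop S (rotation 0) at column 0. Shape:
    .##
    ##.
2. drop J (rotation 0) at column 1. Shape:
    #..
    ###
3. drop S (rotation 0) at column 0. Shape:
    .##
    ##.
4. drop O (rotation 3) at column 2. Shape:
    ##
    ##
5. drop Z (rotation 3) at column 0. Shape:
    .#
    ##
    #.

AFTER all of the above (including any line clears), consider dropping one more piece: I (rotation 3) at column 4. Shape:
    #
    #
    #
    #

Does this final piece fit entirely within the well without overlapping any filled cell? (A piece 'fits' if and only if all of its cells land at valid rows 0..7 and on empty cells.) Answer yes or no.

Drop 1: S rot0 at col 0 lands with bottom-row=0; cleared 0 line(s) (total 0); column heights now [1 2 2 0 0], max=2
Drop 2: J rot0 at col 1 lands with bottom-row=2; cleared 0 line(s) (total 0); column heights now [1 4 3 3 0], max=4
Drop 3: S rot0 at col 0 lands with bottom-row=4; cleared 0 line(s) (total 0); column heights now [5 6 6 3 0], max=6
Drop 4: O rot3 at col 2 lands with bottom-row=6; cleared 0 line(s) (total 0); column heights now [5 6 8 8 0], max=8
Drop 5: Z rot3 at col 0 lands with bottom-row=5; cleared 0 line(s) (total 0); column heights now [7 8 8 8 0], max=8
Test piece I rot3 at col 4 (width 1): heights before test = [7 8 8 8 0]; fits = True

Answer: yes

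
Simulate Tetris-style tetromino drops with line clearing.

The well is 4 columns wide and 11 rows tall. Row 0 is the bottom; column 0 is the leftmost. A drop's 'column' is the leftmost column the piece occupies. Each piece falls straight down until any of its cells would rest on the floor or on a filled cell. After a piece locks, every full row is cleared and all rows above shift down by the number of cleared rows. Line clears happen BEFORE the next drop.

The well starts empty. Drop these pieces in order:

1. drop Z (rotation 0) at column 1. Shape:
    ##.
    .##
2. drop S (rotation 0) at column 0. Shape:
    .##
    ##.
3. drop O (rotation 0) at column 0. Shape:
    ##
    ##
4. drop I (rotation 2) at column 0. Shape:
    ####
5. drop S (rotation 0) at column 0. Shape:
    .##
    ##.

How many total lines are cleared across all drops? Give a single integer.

Answer: 1

Derivation:
Drop 1: Z rot0 at col 1 lands with bottom-row=0; cleared 0 line(s) (total 0); column heights now [0 2 2 1], max=2
Drop 2: S rot0 at col 0 lands with bottom-row=2; cleared 0 line(s) (total 0); column heights now [3 4 4 1], max=4
Drop 3: O rot0 at col 0 lands with bottom-row=4; cleared 0 line(s) (total 0); column heights now [6 6 4 1], max=6
Drop 4: I rot2 at col 0 lands with bottom-row=6; cleared 1 line(s) (total 1); column heights now [6 6 4 1], max=6
Drop 5: S rot0 at col 0 lands with bottom-row=6; cleared 0 line(s) (total 1); column heights now [7 8 8 1], max=8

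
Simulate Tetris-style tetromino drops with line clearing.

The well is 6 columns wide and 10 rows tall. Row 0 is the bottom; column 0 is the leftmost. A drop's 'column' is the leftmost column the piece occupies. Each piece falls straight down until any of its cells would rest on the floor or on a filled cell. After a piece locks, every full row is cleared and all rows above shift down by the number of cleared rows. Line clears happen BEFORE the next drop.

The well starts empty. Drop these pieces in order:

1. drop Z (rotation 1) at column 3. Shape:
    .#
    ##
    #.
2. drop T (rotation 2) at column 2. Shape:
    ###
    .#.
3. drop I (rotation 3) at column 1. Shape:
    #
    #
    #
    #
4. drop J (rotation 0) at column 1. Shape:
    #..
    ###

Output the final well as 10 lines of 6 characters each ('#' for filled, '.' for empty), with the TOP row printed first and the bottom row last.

Drop 1: Z rot1 at col 3 lands with bottom-row=0; cleared 0 line(s) (total 0); column heights now [0 0 0 2 3 0], max=3
Drop 2: T rot2 at col 2 lands with bottom-row=2; cleared 0 line(s) (total 0); column heights now [0 0 4 4 4 0], max=4
Drop 3: I rot3 at col 1 lands with bottom-row=0; cleared 0 line(s) (total 0); column heights now [0 4 4 4 4 0], max=4
Drop 4: J rot0 at col 1 lands with bottom-row=4; cleared 0 line(s) (total 0); column heights now [0 6 5 5 4 0], max=6

Answer: ......
......
......
......
.#....
.###..
.####.
.#.##.
.#.##.
.#.#..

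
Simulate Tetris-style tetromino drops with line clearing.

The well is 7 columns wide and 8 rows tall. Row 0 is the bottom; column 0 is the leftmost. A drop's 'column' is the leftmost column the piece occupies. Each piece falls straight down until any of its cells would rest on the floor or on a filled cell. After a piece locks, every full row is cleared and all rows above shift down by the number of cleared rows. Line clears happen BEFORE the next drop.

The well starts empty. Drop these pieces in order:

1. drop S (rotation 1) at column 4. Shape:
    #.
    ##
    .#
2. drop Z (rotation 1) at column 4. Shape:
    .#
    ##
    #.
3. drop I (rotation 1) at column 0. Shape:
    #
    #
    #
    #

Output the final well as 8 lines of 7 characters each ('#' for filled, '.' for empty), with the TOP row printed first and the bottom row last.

Answer: .......
.......
.....#.
....##.
#...#..
#...#..
#...##.
#....#.

Derivation:
Drop 1: S rot1 at col 4 lands with bottom-row=0; cleared 0 line(s) (total 0); column heights now [0 0 0 0 3 2 0], max=3
Drop 2: Z rot1 at col 4 lands with bottom-row=3; cleared 0 line(s) (total 0); column heights now [0 0 0 0 5 6 0], max=6
Drop 3: I rot1 at col 0 lands with bottom-row=0; cleared 0 line(s) (total 0); column heights now [4 0 0 0 5 6 0], max=6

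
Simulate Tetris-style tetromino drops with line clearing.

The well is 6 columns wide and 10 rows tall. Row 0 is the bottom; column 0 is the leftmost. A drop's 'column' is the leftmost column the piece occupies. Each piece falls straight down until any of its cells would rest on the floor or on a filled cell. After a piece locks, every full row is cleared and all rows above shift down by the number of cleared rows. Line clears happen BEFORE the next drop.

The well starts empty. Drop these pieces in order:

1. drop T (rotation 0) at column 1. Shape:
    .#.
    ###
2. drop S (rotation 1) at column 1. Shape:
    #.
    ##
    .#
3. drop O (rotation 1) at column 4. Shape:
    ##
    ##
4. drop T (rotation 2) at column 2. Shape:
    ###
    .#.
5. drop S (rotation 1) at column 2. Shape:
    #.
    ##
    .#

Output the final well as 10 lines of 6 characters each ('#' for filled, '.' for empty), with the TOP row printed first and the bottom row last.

Answer: ......
......
..#...
..##..
...#..
.####.
.###..
..#...
..#.##
.#####

Derivation:
Drop 1: T rot0 at col 1 lands with bottom-row=0; cleared 0 line(s) (total 0); column heights now [0 1 2 1 0 0], max=2
Drop 2: S rot1 at col 1 lands with bottom-row=2; cleared 0 line(s) (total 0); column heights now [0 5 4 1 0 0], max=5
Drop 3: O rot1 at col 4 lands with bottom-row=0; cleared 0 line(s) (total 0); column heights now [0 5 4 1 2 2], max=5
Drop 4: T rot2 at col 2 lands with bottom-row=3; cleared 0 line(s) (total 0); column heights now [0 5 5 5 5 2], max=5
Drop 5: S rot1 at col 2 lands with bottom-row=5; cleared 0 line(s) (total 0); column heights now [0 5 8 7 5 2], max=8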